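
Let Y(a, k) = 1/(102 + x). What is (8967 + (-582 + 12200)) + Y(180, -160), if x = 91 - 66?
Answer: 2614296/127 ≈ 20585.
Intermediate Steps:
x = 25
Y(a, k) = 1/127 (Y(a, k) = 1/(102 + 25) = 1/127)
(8967 + (-582 + 12200)) + Y(180, -160) = (8967 + (-582 + 12200)) + 1/127 = (8967 + 11618) + 1/127 = 20585 + 1/127 = 2614296/127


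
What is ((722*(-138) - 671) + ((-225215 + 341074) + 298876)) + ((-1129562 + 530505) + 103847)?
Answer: -180782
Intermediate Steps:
((722*(-138) - 671) + ((-225215 + 341074) + 298876)) + ((-1129562 + 530505) + 103847) = ((-99636 - 671) + (115859 + 298876)) + (-599057 + 103847) = (-100307 + 414735) - 495210 = 314428 - 495210 = -180782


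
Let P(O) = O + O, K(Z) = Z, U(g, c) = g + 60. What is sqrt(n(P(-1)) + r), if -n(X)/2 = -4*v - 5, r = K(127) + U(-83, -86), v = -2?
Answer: 7*sqrt(2) ≈ 9.8995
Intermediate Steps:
U(g, c) = 60 + g
r = 104 (r = 127 + (60 - 83) = 127 - 23 = 104)
P(O) = 2*O
n(X) = -6 (n(X) = -2*(-4*(-2) - 5) = -2*(8 - 5) = -2*3 = -6)
sqrt(n(P(-1)) + r) = sqrt(-6 + 104) = sqrt(98) = 7*sqrt(2)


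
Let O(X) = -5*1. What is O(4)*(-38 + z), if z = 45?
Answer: -35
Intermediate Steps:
O(X) = -5
O(4)*(-38 + z) = -5*(-38 + 45) = -5*7 = -35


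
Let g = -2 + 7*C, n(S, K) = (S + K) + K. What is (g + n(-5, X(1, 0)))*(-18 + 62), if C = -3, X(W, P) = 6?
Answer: -704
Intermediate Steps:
n(S, K) = S + 2*K (n(S, K) = (K + S) + K = S + 2*K)
g = -23 (g = -2 + 7*(-3) = -2 - 21 = -23)
(g + n(-5, X(1, 0)))*(-18 + 62) = (-23 + (-5 + 2*6))*(-18 + 62) = (-23 + (-5 + 12))*44 = (-23 + 7)*44 = -16*44 = -704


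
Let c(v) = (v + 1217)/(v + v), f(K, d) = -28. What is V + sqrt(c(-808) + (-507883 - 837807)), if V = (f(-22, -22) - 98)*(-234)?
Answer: 29484 + 3*I*sqrt(24404242261)/404 ≈ 29484.0 + 1160.0*I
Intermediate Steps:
V = 29484 (V = (-28 - 98)*(-234) = -126*(-234) = 29484)
c(v) = (1217 + v)/(2*v) (c(v) = (1217 + v)/((2*v)) = (1217 + v)*(1/(2*v)) = (1217 + v)/(2*v))
V + sqrt(c(-808) + (-507883 - 837807)) = 29484 + sqrt((1/2)*(1217 - 808)/(-808) + (-507883 - 837807)) = 29484 + sqrt((1/2)*(-1/808)*409 - 1345690) = 29484 + sqrt(-409/1616 - 1345690) = 29484 + sqrt(-2174635449/1616) = 29484 + 3*I*sqrt(24404242261)/404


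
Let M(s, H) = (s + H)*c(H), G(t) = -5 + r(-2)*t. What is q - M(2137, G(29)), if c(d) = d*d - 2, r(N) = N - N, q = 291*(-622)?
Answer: -230038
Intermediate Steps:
q = -181002
r(N) = 0
c(d) = -2 + d² (c(d) = d² - 2 = -2 + d²)
G(t) = -5 (G(t) = -5 + 0*t = -5 + 0 = -5)
M(s, H) = (-2 + H²)*(H + s) (M(s, H) = (s + H)*(-2 + H²) = (H + s)*(-2 + H²) = (-2 + H²)*(H + s))
q - M(2137, G(29)) = -181002 - (-2 + (-5)²)*(-5 + 2137) = -181002 - (-2 + 25)*2132 = -181002 - 23*2132 = -181002 - 1*49036 = -181002 - 49036 = -230038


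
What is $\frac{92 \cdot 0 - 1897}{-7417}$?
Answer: $\frac{1897}{7417} \approx 0.25576$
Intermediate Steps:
$\frac{92 \cdot 0 - 1897}{-7417} = \left(0 - 1897\right) \left(- \frac{1}{7417}\right) = \left(-1897\right) \left(- \frac{1}{7417}\right) = \frac{1897}{7417}$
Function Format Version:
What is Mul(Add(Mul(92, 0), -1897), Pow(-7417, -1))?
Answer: Rational(1897, 7417) ≈ 0.25576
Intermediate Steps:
Mul(Add(Mul(92, 0), -1897), Pow(-7417, -1)) = Mul(Add(0, -1897), Rational(-1, 7417)) = Mul(-1897, Rational(-1, 7417)) = Rational(1897, 7417)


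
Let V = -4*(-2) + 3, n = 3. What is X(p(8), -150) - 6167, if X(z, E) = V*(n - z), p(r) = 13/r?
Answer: -49215/8 ≈ -6151.9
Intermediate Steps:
V = 11 (V = 8 + 3 = 11)
X(z, E) = 33 - 11*z (X(z, E) = 11*(3 - z) = 33 - 11*z)
X(p(8), -150) - 6167 = (33 - 143/8) - 6167 = 121/8 - 6167 = -49215/8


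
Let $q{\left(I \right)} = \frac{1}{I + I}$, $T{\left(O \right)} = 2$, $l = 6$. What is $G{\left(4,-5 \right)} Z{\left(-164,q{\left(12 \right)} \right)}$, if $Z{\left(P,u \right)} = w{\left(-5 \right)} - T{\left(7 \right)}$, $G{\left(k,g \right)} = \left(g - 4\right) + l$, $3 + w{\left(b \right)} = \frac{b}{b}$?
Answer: $12$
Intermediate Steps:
$w{\left(b \right)} = -2$ ($w{\left(b \right)} = -3 + \frac{b}{b} = -3 + 1 = -2$)
$G{\left(k,g \right)} = 2 + g$ ($G{\left(k,g \right)} = \left(g - 4\right) + 6 = \left(-4 + g\right) + 6 = 2 + g$)
$q{\left(I \right)} = \frac{1}{2 I}$
$Z{\left(P,u \right)} = -4$ ($Z{\left(P,u \right)} = -2 - 2 = -4$)
$G{\left(4,-5 \right)} Z{\left(-164,q{\left(12 \right)} \right)} = \left(2 - 5\right) \left(-4\right) = \left(-3\right) \left(-4\right) = 12$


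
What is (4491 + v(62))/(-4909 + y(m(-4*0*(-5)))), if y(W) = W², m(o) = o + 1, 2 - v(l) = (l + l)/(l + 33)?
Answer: -142237/155420 ≈ -0.91518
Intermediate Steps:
v(l) = 2 - 2*l/(33 + l) (v(l) = 2 - (l + l)/(l + 33) = 2 - 2*l/(33 + l))
m(o) = 1 + o
(4491 + v(62))/(-4909 + y(m(-4*0*(-5)))) = (4491 + 66/(33 + 62))/(-4909 + (1 - 4*0*(-5))²) = (4491 + 66/95)/(-4909 + (1 + 0*(-5))²) = (4491 + 66*(1/95))/(-4909 + (1 + 0)²) = (4491 + 66/95)/(-4909 + 1²) = 426711/(95*(-4909 + 1)) = (426711/95)/(-4908) = (426711/95)*(-1/4908) = -142237/155420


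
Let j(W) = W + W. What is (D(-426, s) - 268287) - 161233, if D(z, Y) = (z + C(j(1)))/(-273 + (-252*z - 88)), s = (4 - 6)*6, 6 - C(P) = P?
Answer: -45954774742/106991 ≈ -4.2952e+5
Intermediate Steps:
j(W) = 2*W
C(P) = 6 - P
s = -12 (s = -2*6 = -12)
D(z, Y) = (4 + z)/(-361 - 252*z) (D(z, Y) = (z + (6 - 2))/(-273 + (-252*z - 88)) = (z + (6 - 1*2))/(-273 + (-88 - 252*z)) = (z + (6 - 2))/(-361 - 252*z) = (z + 4)/(-361 - 252*z) = (4 + z)/(-361 - 252*z))
(D(-426, s) - 268287) - 161233 = ((-4 - 1*(-426))/(361 + 252*(-426)) - 268287) - 161233 = ((-4 + 426)/(361 - 107352) - 268287) - 161233 = (422/(-106991) - 268287) - 161233 = (-1/106991*422 - 268287) - 161233 = (-422/106991 - 268287) - 161233 = -28704294839/106991 - 161233 = -45954774742/106991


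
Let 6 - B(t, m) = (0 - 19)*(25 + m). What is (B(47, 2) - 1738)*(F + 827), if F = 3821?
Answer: -5665912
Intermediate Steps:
B(t, m) = 481 + 19*m (B(t, m) = 6 - (0 - 19)*(25 + m) = 6 - (-19)*(25 + m) = 6 - (-475 - 19*m) = 6 + (475 + 19*m) = 481 + 19*m)
(B(47, 2) - 1738)*(F + 827) = ((481 + 19*2) - 1738)*(3821 + 827) = ((481 + 38) - 1738)*4648 = (519 - 1738)*4648 = -1219*4648 = -5665912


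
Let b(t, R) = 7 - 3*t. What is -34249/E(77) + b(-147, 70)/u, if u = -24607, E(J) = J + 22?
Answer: -76619045/221463 ≈ -345.97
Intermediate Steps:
E(J) = 22 + J
-34249/E(77) + b(-147, 70)/u = -34249/(22 + 77) + (7 - 3*(-147))/(-24607) = -34249/99 + (7 + 441)*(-1/24607) = -34249*1/99 + 448*(-1/24607) = -34249/99 - 448/24607 = -76619045/221463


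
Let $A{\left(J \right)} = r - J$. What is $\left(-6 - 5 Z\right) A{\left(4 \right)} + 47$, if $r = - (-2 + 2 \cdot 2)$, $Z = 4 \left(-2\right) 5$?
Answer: $-1117$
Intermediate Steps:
$Z = -40$ ($Z = \left(-8\right) 5 = -40$)
$r = -2$ ($r = - (-2 + 4) = \left(-1\right) 2 = -2$)
$A{\left(J \right)} = -2 - J$
$\left(-6 - 5 Z\right) A{\left(4 \right)} + 47 = \left(-6 - -200\right) \left(-2 - 4\right) + 47 = \left(-6 + 200\right) \left(-2 - 4\right) + 47 = 194 \left(-6\right) + 47 = -1164 + 47 = -1117$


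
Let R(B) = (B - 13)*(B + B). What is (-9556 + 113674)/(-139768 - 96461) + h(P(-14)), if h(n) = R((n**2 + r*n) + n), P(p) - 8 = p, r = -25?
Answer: 676284922/11249 ≈ 60120.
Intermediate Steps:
P(p) = 8 + p
R(B) = 2*B*(-13 + B) (R(B) = (-13 + B)*(2*B) = 2*B*(-13 + B))
h(n) = 2*(n**2 - 24*n)*(-13 + n**2 - 24*n) (h(n) = 2*((n**2 - 25*n) + n)*(-13 + ((n**2 - 25*n) + n)) = 2*(n**2 - 24*n)*(-13 + (n**2 - 24*n)) = 2*(n**2 - 24*n)*(-13 + n**2 - 24*n))
(-9556 + 113674)/(-139768 - 96461) + h(P(-14)) = (-9556 + 113674)/(-139768 - 96461) + 2*(8 - 14)*(-24 + (8 - 14))*(-13 + (8 - 14)*(-24 + (8 - 14))) = 104118/(-236229) + 2*(-6)*(-24 - 6)*(-13 - 6*(-24 - 6)) = 104118*(-1/236229) + 2*(-6)*(-30)*(-13 - 6*(-30)) = -4958/11249 + 2*(-6)*(-30)*(-13 + 180) = -4958/11249 + 2*(-6)*(-30)*167 = -4958/11249 + 60120 = 676284922/11249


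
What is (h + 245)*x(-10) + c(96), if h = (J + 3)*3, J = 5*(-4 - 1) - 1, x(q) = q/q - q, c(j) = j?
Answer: 2032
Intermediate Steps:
x(q) = 1 - q
J = -26 (J = 5*(-5) - 1 = -25 - 1 = -26)
h = -69 (h = (-26 + 3)*3 = -23*3 = -69)
(h + 245)*x(-10) + c(96) = (-69 + 245)*(1 - 1*(-10)) + 96 = 176*(1 + 10) + 96 = 176*11 + 96 = 1936 + 96 = 2032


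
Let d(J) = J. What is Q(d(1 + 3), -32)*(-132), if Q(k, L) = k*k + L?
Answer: 2112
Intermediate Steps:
Q(k, L) = L + k² (Q(k, L) = k² + L = L + k²)
Q(d(1 + 3), -32)*(-132) = (-32 + (1 + 3)²)*(-132) = (-32 + 4²)*(-132) = (-32 + 16)*(-132) = -16*(-132) = 2112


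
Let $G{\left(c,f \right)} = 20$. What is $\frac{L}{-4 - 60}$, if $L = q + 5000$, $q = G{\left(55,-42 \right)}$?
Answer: $- \frac{1255}{16} \approx -78.438$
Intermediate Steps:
$q = 20$
$L = 5020$ ($L = 20 + 5000 = 5020$)
$\frac{L}{-4 - 60} = \frac{5020}{-4 - 60} = \frac{5020}{-64} = 5020 \left(- \frac{1}{64}\right) = - \frac{1255}{16}$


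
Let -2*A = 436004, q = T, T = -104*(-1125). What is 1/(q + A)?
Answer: -1/101002 ≈ -9.9008e-6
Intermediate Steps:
T = 117000
q = 117000
A = -218002 (A = -1/2*436004 = -218002)
1/(q + A) = 1/(117000 - 218002) = 1/(-101002) = -1/101002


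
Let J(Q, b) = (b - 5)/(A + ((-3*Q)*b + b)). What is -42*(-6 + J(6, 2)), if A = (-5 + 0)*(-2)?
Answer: 987/4 ≈ 246.75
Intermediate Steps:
A = 10 (A = -5*(-2) = 10)
J(Q, b) = (-5 + b)/(10 + b - 3*Q*b) (J(Q, b) = (b - 5)/(10 + ((-3*Q)*b + b)) = (-5 + b)/(10 + (-3*Q*b + b)) = (-5 + b)/(10 + (b - 3*Q*b)) = (-5 + b)/(10 + b - 3*Q*b))
-42*(-6 + J(6, 2)) = -42*(-6 + (-5 + 2)/(10 + 2 - 3*6*2)) = -42*(-6 - 3/(10 + 2 - 36)) = -42*(-6 - 3/(-24)) = -42*(-6 - 1/24*(-3)) = -42*(-6 + ⅛) = -42*(-47/8) = 987/4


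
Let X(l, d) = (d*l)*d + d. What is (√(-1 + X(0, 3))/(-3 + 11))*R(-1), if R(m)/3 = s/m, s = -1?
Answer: 3*√2/8 ≈ 0.53033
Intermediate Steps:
X(l, d) = d + l*d² (X(l, d) = l*d² + d = d + l*d²)
R(m) = -3/m (R(m) = 3*(-1/m) = -3/m)
(√(-1 + X(0, 3))/(-3 + 11))*R(-1) = (√(-1 + 3*(1 + 3*0))/(-3 + 11))*(-3/(-1)) = (√(-1 + 3*(1 + 0))/8)*(-3*(-1)) = (√(-1 + 3*1)*(⅛))*3 = (√(-1 + 3)*(⅛))*3 = (√2*(⅛))*3 = (√2/8)*3 = 3*√2/8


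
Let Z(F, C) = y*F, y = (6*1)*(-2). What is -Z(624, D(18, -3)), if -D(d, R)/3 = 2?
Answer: 7488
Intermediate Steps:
y = -12 (y = 6*(-2) = -12)
D(d, R) = -6 (D(d, R) = -3*2 = -6)
Z(F, C) = -12*F
-Z(624, D(18, -3)) = -(-12)*624 = -1*(-7488) = 7488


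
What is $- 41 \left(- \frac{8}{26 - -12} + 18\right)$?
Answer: $- \frac{13858}{19} \approx -729.37$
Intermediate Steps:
$- 41 \left(- \frac{8}{26 - -12} + 18\right) = - 41 \left(- \frac{8}{26 + 12} + 18\right) = - 41 \left(- \frac{8}{38} + 18\right) = - 41 \left(\left(-8\right) \frac{1}{38} + 18\right) = - 41 \left(- \frac{4}{19} + 18\right) = \left(-41\right) \frac{338}{19} = - \frac{13858}{19}$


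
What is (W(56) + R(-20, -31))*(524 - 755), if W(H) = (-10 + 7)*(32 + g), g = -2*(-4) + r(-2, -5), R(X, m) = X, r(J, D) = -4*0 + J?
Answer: 30954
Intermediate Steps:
r(J, D) = J (r(J, D) = 0 + J = J)
g = 6 (g = -2*(-4) - 2 = 8 - 2 = 6)
W(H) = -114 (W(H) = (-10 + 7)*(32 + 6) = -3*38 = -114)
(W(56) + R(-20, -31))*(524 - 755) = (-114 - 20)*(524 - 755) = -134*(-231) = 30954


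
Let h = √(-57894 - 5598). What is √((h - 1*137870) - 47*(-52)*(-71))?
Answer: √(-311394 + 2*I*√15873) ≈ 0.226 + 558.03*I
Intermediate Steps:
h = 2*I*√15873 (h = √(-63492) = 2*I*√15873 ≈ 251.98*I)
√((h - 1*137870) - 47*(-52)*(-71)) = √((2*I*√15873 - 1*137870) - 47*(-52)*(-71)) = √((2*I*√15873 - 137870) + 2444*(-71)) = √((-137870 + 2*I*√15873) - 173524) = √(-311394 + 2*I*√15873)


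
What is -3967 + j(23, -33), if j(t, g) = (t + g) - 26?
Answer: -4003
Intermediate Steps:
j(t, g) = -26 + g + t (j(t, g) = (g + t) - 26 = -26 + g + t)
-3967 + j(23, -33) = -3967 + (-26 - 33 + 23) = -3967 - 36 = -4003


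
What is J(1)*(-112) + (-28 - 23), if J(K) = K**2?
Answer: -163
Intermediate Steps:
J(1)*(-112) + (-28 - 23) = 1**2*(-112) + (-28 - 23) = 1*(-112) - 51 = -112 - 51 = -163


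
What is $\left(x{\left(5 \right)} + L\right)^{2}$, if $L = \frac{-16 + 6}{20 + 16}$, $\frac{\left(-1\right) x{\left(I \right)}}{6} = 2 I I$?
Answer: $\frac{29214025}{324} \approx 90167.0$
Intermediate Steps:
$x{\left(I \right)} = - 12 I^{2}$ ($x{\left(I \right)} = - 6 \cdot 2 I I = - 6 \cdot 2 I^{2} = - 12 I^{2}$)
$L = - \frac{5}{18}$ ($L = - \frac{10}{36} = \left(-10\right) \frac{1}{36} = - \frac{5}{18} \approx -0.27778$)
$\left(x{\left(5 \right)} + L\right)^{2} = \left(- 12 \cdot 5^{2} - \frac{5}{18}\right)^{2} = \left(\left(-12\right) 25 - \frac{5}{18}\right)^{2} = \left(-300 - \frac{5}{18}\right)^{2} = \left(- \frac{5405}{18}\right)^{2} = \frac{29214025}{324}$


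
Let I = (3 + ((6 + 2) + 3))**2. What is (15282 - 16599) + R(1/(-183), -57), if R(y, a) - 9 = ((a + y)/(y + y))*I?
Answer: 1021028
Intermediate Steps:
I = 196 (I = (3 + (8 + 3))**2 = (3 + 11)**2 = 14**2 = 196)
R(y, a) = 9 + 98*(a + y)/y (R(y, a) = 9 + ((a + y)/(y + y))*196 = 9 + ((a + y)/((2*y)))*196 = 9 + ((a + y)*(1/(2*y)))*196 = 9 + ((a + y)/(2*y))*196 = 9 + 98*(a + y)/y)
(15282 - 16599) + R(1/(-183), -57) = (15282 - 16599) + (107 + 98*(-57)/1/(-183)) = -1317 + (107 + 98*(-57)/(-1/183)) = -1317 + (107 + 98*(-57)*(-183)) = -1317 + (107 + 1022238) = -1317 + 1022345 = 1021028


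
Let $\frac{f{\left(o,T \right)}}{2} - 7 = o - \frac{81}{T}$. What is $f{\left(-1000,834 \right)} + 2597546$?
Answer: $\frac{360782813}{139} \approx 2.5956 \cdot 10^{6}$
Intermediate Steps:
$f{\left(o,T \right)} = 14 - \frac{162}{T} + 2 o$ ($f{\left(o,T \right)} = 14 + 2 \left(o - \frac{81}{T}\right) = 14 + \left(- \frac{162}{T} + 2 o\right) = 14 - \frac{162}{T} + 2 o$)
$f{\left(-1000,834 \right)} + 2597546 = \left(14 - \frac{162}{834} + 2 \left(-1000\right)\right) + 2597546 = \left(14 - \frac{27}{139} - 2000\right) + 2597546 = - \frac{276081}{139} + 2597546 = \frac{360782813}{139}$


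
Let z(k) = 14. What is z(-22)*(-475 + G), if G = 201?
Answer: -3836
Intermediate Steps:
z(-22)*(-475 + G) = 14*(-475 + 201) = 14*(-274) = -3836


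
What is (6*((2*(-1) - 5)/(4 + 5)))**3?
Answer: -2744/27 ≈ -101.63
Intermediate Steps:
(6*((2*(-1) - 5)/(4 + 5)))**3 = (6*((-2 - 5)/9))**3 = (6*(-7*1/9))**3 = (6*(-7/9))**3 = (-14/3)**3 = -2744/27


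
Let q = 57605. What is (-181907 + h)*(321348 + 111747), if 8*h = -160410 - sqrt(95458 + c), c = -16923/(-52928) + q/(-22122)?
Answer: -349868433135/4 - 144365*sqrt(56798806072879269001)/65048512 ≈ -8.7484e+10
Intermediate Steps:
c = -1337273417/585436608 (c = -16923/(-52928) + 57605/(-22122) = -16923*(-1/52928) + 57605*(-1/22122) = 16923/52928 - 57605/22122 = -1337273417/585436608 ≈ -2.2842)
h = -80205/4 - sqrt(56798806072879269001)/195145536 (h = (-160410 - sqrt(95458 - 1337273417/585436608))/8 = (-160410 - sqrt(55883270453047/585436608))/8 = (-160410 - sqrt(56798806072879269001)/24393192)/8 = -80205/4 - sqrt(56798806072879269001)/195145536 ≈ -20090.)
(-181907 + h)*(321348 + 111747) = (-181907 + (-80205/4 - sqrt(56798806072879269001)/195145536))*(321348 + 111747) = (-807833/4 - sqrt(56798806072879269001)/195145536)*433095 = -349868433135/4 - 144365*sqrt(56798806072879269001)/65048512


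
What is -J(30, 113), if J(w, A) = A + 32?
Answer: -145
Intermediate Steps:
J(w, A) = 32 + A
-J(30, 113) = -(32 + 113) = -1*145 = -145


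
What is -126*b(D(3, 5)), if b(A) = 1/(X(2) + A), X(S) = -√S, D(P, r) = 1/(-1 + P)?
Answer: 36 + 72*√2 ≈ 137.82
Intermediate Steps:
b(A) = 1/(A - √2) (b(A) = 1/(-√2 + A) = 1/(A - √2))
-126*b(D(3, 5)) = -126/(1/(-1 + 3) - √2) = -126/(1/2 - √2) = -126/(½ - √2)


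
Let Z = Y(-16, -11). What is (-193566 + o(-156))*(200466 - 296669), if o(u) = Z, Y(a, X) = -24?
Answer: 18623938770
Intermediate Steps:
Z = -24
o(u) = -24
(-193566 + o(-156))*(200466 - 296669) = (-193566 - 24)*(200466 - 296669) = -193590*(-96203) = 18623938770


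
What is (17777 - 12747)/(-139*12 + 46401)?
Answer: 5030/44733 ≈ 0.11244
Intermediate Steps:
(17777 - 12747)/(-139*12 + 46401) = 5030/(-1668 + 46401) = 5030/44733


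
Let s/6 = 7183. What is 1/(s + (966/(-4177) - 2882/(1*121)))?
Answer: 45947/1979118806 ≈ 2.3216e-5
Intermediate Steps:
s = 43098 (s = 6*7183 = 43098)
1/(s + (966/(-4177) - 2882/(1*121))) = 1/(43098 + (966/(-4177) - 2882/(1*121))) = 1/(43098 + (966*(-1/4177) - 2882/121)) = 1/(43098 + (-966/4177 - 2882*1/121)) = 1/(43098 + (-966/4177 - 262/11)) = 1/(43098 - 1105000/45947) = 1/(1979118806/45947) = 45947/1979118806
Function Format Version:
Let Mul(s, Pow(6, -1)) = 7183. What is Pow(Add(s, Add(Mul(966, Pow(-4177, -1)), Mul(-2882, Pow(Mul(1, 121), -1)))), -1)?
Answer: Rational(45947, 1979118806) ≈ 2.3216e-5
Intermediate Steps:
s = 43098 (s = Mul(6, 7183) = 43098)
Pow(Add(s, Add(Mul(966, Pow(-4177, -1)), Mul(-2882, Pow(Mul(1, 121), -1)))), -1) = Pow(Add(43098, Add(Mul(966, Pow(-4177, -1)), Mul(-2882, Pow(Mul(1, 121), -1)))), -1) = Pow(Add(43098, Add(Mul(966, Rational(-1, 4177)), Mul(-2882, Pow(121, -1)))), -1) = Pow(Add(43098, Add(Rational(-966, 4177), Mul(-2882, Rational(1, 121)))), -1) = Pow(Add(43098, Add(Rational(-966, 4177), Rational(-262, 11))), -1) = Pow(Add(43098, Rational(-1105000, 45947)), -1) = Pow(Rational(1979118806, 45947), -1) = Rational(45947, 1979118806)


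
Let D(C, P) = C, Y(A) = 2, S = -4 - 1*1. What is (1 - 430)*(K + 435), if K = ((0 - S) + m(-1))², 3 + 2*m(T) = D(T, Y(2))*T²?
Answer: -190476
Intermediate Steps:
S = -5 (S = -4 - 1 = -5)
m(T) = -3/2 + T³/2 (m(T) = -3/2 + (T*T²)/2 = -3/2 + T³/2)
K = 9 (K = ((0 - 1*(-5)) + (-3/2 + (½)*(-1)³))² = ((0 + 5) + (-3/2 + (½)*(-1)))² = (5 + (-3/2 - ½))² = (5 - 2)² = 3² = 9)
(1 - 430)*(K + 435) = (1 - 430)*(9 + 435) = -429*444 = -190476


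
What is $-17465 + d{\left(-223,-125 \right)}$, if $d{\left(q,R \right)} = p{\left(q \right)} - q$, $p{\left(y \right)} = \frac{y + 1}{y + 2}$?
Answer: $- \frac{3810260}{221} \approx -17241.0$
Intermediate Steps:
$p{\left(y \right)} = \frac{1 + y}{2 + y}$
$d{\left(q,R \right)} = - q + \frac{1 + q}{2 + q}$ ($d{\left(q,R \right)} = \frac{1 + q}{2 + q} - q = - q + \frac{1 + q}{2 + q}$)
$-17465 + d{\left(-223,-125 \right)} = -17465 + \frac{1 - -223 - \left(-223\right)^{2}}{2 - 223} = -17465 + \frac{1 + 223 - 49729}{-221} = -17465 - \frac{1 + 223 - 49729}{221} = -17465 - - \frac{49505}{221} = -17465 + \frac{49505}{221} = - \frac{3810260}{221}$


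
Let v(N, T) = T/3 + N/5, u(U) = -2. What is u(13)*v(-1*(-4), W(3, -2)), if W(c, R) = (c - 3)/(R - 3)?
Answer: -8/5 ≈ -1.6000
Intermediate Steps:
W(c, R) = (-3 + c)/(-3 + R)
v(N, T) = T/3 + N/5 (v(N, T) = T*(⅓) + N*(⅕) = T/3 + N/5)
u(13)*v(-1*(-4), W(3, -2)) = -2*(((-3 + 3)/(-3 - 2))/3 + (-1*(-4))/5) = -2*((0/(-5))/3 + (⅕)*4) = -2*((-⅕*0)/3 + ⅘) = -2*((⅓)*0 + ⅘) = -2*(0 + ⅘) = -2*⅘ = -8/5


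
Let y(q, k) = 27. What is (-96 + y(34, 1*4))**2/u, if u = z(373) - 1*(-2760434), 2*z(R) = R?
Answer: 9522/5521241 ≈ 0.0017246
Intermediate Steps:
z(R) = R/2
u = 5521241/2 (u = (1/2)*373 - 1*(-2760434) = 373/2 + 2760434 = 5521241/2 ≈ 2.7606e+6)
(-96 + y(34, 1*4))**2/u = (-96 + 27)**2/(5521241/2) = (-69)**2*(2/5521241) = 4761*(2/5521241) = 9522/5521241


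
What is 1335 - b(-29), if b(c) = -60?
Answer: 1395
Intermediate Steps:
1335 - b(-29) = 1335 - 1*(-60) = 1335 + 60 = 1395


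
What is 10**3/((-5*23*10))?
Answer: -20/23 ≈ -0.86957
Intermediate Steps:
10**3/((-5*23*10)) = 1000/((-115*10)) = 1000/(-1150) = 1000*(-1/1150) = -20/23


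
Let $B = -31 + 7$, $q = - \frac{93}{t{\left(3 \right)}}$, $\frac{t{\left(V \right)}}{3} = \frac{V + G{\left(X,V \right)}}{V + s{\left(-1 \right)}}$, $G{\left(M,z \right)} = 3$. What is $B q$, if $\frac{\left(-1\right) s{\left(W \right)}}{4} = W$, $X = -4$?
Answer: $868$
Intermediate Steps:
$s{\left(W \right)} = - 4 W$
$t{\left(V \right)} = \frac{3 \left(3 + V\right)}{4 + V}$ ($t{\left(V \right)} = 3 \frac{V + 3}{V - -4} = 3 \frac{3 + V}{V + 4} = 3 \frac{3 + V}{4 + V} = \frac{3 \left(3 + V\right)}{4 + V}$)
$q = - \frac{217}{6}$ ($q = - \frac{93}{3 \frac{1}{4 + 3} \left(3 + 3\right)} = - \frac{93}{3 \cdot \frac{1}{7} \cdot 6} = - \frac{93}{\frac{18}{7}} = \left(-93\right) \frac{7}{18} = - \frac{217}{6} \approx -36.167$)
$B = -24$
$B q = \left(-24\right) \left(- \frac{217}{6}\right) = 868$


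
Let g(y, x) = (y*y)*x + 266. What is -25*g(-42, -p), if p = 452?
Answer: 19926550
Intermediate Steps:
g(y, x) = 266 + x*y² (g(y, x) = y²*x + 266 = x*y² + 266 = 266 + x*y²)
-25*g(-42, -p) = -25*(266 - 1*452*(-42)²) = -25*(266 - 452*1764) = -25*(266 - 797328) = -25*(-797062) = 19926550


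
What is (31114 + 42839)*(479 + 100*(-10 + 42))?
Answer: 272073087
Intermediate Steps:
(31114 + 42839)*(479 + 100*(-10 + 42)) = 73953*(479 + 100*32) = 73953*(479 + 3200) = 73953*3679 = 272073087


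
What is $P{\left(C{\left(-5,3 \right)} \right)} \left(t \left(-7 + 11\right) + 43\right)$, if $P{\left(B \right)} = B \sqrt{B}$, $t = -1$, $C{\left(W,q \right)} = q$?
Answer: $117 \sqrt{3} \approx 202.65$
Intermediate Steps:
$P{\left(B \right)} = B^{\frac{3}{2}}$
$P{\left(C{\left(-5,3 \right)} \right)} \left(t \left(-7 + 11\right) + 43\right) = 3^{\frac{3}{2}} \left(- (-7 + 11) + 43\right) = 3 \sqrt{3} \left(\left(-1\right) 4 + 43\right) = 3 \sqrt{3} \left(-4 + 43\right) = 3 \sqrt{3} \cdot 39 = 117 \sqrt{3}$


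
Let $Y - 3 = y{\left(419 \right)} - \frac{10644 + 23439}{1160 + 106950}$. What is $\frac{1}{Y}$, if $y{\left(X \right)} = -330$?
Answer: $- \frac{108110}{35386053} \approx -0.0030552$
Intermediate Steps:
$Y = - \frac{35386053}{108110}$ ($Y = 3 - \left(330 + \frac{10644 + 23439}{1160 + 106950}\right) = 3 - \left(330 + \frac{34083}{108110}\right) = 3 - \left(330 + 34083 \cdot \frac{1}{108110}\right) = 3 - \frac{35710383}{108110} = - \frac{35386053}{108110} \approx -327.32$)
$\frac{1}{Y} = \frac{1}{- \frac{35386053}{108110}} = - \frac{108110}{35386053}$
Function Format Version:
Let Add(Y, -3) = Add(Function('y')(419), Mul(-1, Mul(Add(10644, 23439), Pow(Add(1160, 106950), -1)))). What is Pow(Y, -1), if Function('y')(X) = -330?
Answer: Rational(-108110, 35386053) ≈ -0.0030552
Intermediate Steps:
Y = Rational(-35386053, 108110) (Y = Add(3, Add(-330, Mul(-1, Mul(Add(10644, 23439), Pow(Add(1160, 106950), -1))))) = Add(3, Add(-330, Mul(-1, Mul(34083, Pow(108110, -1))))) = Add(3, Add(-330, Mul(-1, Mul(34083, Rational(1, 108110))))) = Add(3, Add(-330, Mul(-1, Rational(34083, 108110)))) = Add(3, Add(-330, Rational(-34083, 108110))) = Add(3, Rational(-35710383, 108110)) = Rational(-35386053, 108110) ≈ -327.32)
Pow(Y, -1) = Pow(Rational(-35386053, 108110), -1) = Rational(-108110, 35386053)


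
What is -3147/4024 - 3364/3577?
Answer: -24793555/14393848 ≈ -1.7225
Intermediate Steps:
-3147/4024 - 3364/3577 = -24793555/14393848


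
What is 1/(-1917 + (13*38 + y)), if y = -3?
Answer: -1/1426 ≈ -0.00070126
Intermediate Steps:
1/(-1917 + (13*38 + y)) = 1/(-1917 + (13*38 - 3)) = 1/(-1917 + (494 - 3)) = 1/(-1917 + 491) = 1/(-1426) = -1/1426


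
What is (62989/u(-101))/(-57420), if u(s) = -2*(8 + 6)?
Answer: 62989/1607760 ≈ 0.039178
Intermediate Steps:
u(s) = -28 (u(s) = -2*14 = -28)
(62989/u(-101))/(-57420) = (62989/(-28))/(-57420) = (62989*(-1/28))*(-1/57420) = -62989/28*(-1/57420) = 62989/1607760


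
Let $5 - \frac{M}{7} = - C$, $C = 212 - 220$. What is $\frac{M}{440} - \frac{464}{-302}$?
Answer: $\frac{98909}{66440} \approx 1.4887$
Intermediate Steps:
$C = -8$
$M = -21$ ($M = 35 - 7 \left(\left(-1\right) \left(-8\right)\right) = 35 - 56 = -21$)
$\frac{M}{440} - \frac{464}{-302} = - \frac{21}{440} - \frac{464}{-302} = \left(-21\right) \frac{1}{440} - - \frac{232}{151} = - \frac{21}{440} + \frac{232}{151} = \frac{98909}{66440}$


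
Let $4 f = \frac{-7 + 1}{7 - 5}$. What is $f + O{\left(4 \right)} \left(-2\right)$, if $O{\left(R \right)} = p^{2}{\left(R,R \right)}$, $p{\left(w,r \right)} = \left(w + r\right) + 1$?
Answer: $- \frac{651}{4} \approx -162.75$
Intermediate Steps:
$f = - \frac{3}{4}$ ($f = \frac{\left(-7 + 1\right) \frac{1}{7 - 5}}{4} = \frac{\left(-6\right) \frac{1}{2}}{4} = \frac{1}{4} \left(-3\right) = - \frac{3}{4} \approx -0.75$)
$p{\left(w,r \right)} = 1 + r + w$ ($p{\left(w,r \right)} = \left(r + w\right) + 1 = 1 + r + w$)
$O{\left(R \right)} = \left(1 + 2 R\right)^{2}$ ($O{\left(R \right)} = \left(1 + R + R\right)^{2} = \left(1 + 2 R\right)^{2}$)
$f + O{\left(4 \right)} \left(-2\right) = - \frac{3}{4} + \left(1 + 2 \cdot 4\right)^{2} \left(-2\right) = - \frac{3}{4} + \left(1 + 8\right)^{2} \left(-2\right) = - \frac{3}{4} + 9^{2} \left(-2\right) = - \frac{3}{4} + 81 \left(-2\right) = - \frac{3}{4} - 162 = - \frac{651}{4}$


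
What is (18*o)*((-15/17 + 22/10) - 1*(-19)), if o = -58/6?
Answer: -300498/85 ≈ -3535.3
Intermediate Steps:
o = -29/3 (o = -58*⅙ = -29/3 ≈ -9.6667)
(18*o)*((-15/17 + 22/10) - 1*(-19)) = (18*(-29/3))*((-15/17 + 22/10) - 1*(-19)) = -174*((-15*1/17 + 22*(⅒)) + 19) = -174*((-15/17 + 11/5) + 19) = -174*(112/85 + 19) = -174*1727/85 = -300498/85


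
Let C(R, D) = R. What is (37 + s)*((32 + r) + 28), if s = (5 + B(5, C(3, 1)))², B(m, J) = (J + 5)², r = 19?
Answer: 379042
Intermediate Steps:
B(m, J) = (5 + J)²
s = 4761 (s = (5 + (5 + 3)²)² = (5 + 8²)² = (5 + 64)² = 69² = 4761)
(37 + s)*((32 + r) + 28) = (37 + 4761)*((32 + 19) + 28) = 4798*(51 + 28) = 4798*79 = 379042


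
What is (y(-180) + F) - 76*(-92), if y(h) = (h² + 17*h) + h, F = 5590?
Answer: 41742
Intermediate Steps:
y(h) = h² + 18*h
(y(-180) + F) - 76*(-92) = (-180*(18 - 180) + 5590) - 76*(-92) = (-180*(-162) + 5590) + 6992 = (29160 + 5590) + 6992 = 34750 + 6992 = 41742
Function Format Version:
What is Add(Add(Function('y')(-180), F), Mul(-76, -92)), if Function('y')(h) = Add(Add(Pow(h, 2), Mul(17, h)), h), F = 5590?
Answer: 41742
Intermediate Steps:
Function('y')(h) = Add(Pow(h, 2), Mul(18, h))
Add(Add(Function('y')(-180), F), Mul(-76, -92)) = Add(Add(Mul(-180, Add(18, -180)), 5590), Mul(-76, -92)) = Add(Add(Mul(-180, -162), 5590), 6992) = Add(Add(29160, 5590), 6992) = Add(34750, 6992) = 41742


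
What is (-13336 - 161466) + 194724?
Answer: 19922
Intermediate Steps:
(-13336 - 161466) + 194724 = -174802 + 194724 = 19922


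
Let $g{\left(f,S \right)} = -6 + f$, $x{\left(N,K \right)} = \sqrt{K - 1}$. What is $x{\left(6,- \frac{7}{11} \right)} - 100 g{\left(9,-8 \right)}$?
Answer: $-300 + \frac{3 i \sqrt{22}}{11} \approx -300.0 + 1.2792 i$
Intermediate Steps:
$x{\left(N,K \right)} = \sqrt{-1 + K}$
$x{\left(6,- \frac{7}{11} \right)} - 100 g{\left(9,-8 \right)} = \sqrt{-1 - \frac{7}{11}} - 100 \left(-6 + 9\right) = \sqrt{-1 - \frac{7}{11}} - 300 = \sqrt{- \frac{18}{11}} - 300 = \frac{3 i \sqrt{22}}{11} - 300 = -300 + \frac{3 i \sqrt{22}}{11}$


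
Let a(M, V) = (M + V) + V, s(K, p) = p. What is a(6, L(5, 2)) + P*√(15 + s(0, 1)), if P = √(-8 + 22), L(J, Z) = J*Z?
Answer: 26 + 4*√14 ≈ 40.967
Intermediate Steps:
a(M, V) = M + 2*V
P = √14 ≈ 3.7417
a(6, L(5, 2)) + P*√(15 + s(0, 1)) = (6 + 2*(5*2)) + √14*√(15 + 1) = (6 + 2*10) + √14*√16 = (6 + 20) + √14*4 = 26 + 4*√14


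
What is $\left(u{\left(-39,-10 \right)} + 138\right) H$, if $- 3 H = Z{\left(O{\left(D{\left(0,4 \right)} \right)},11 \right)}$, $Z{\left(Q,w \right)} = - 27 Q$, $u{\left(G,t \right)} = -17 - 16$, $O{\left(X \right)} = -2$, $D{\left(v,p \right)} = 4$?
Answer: $-1890$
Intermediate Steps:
$u{\left(G,t \right)} = -33$
$H = -18$ ($H = - \frac{\left(-27\right) \left(-2\right)}{3} = \left(- \frac{1}{3}\right) 54 = -18$)
$\left(u{\left(-39,-10 \right)} + 138\right) H = \left(-33 + 138\right) \left(-18\right) = 105 \left(-18\right) = -1890$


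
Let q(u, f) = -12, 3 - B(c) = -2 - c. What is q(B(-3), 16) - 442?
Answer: -454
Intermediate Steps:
B(c) = 5 + c (B(c) = 3 - (-2 - c) = 3 + (2 + c) = 5 + c)
q(B(-3), 16) - 442 = -12 - 442 = -454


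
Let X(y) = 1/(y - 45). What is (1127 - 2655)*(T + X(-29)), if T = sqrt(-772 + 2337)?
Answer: 764/37 - 1528*sqrt(1565) ≈ -60427.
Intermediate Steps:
X(y) = 1/(-45 + y)
T = sqrt(1565) ≈ 39.560
(1127 - 2655)*(T + X(-29)) = (1127 - 2655)*(sqrt(1565) + 1/(-45 - 29)) = -1528*(sqrt(1565) + 1/(-74)) = -1528*(sqrt(1565) - 1/74) = -1528*(-1/74 + sqrt(1565)) = 764/37 - 1528*sqrt(1565)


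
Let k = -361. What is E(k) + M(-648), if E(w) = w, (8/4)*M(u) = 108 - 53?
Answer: -667/2 ≈ -333.50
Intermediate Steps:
M(u) = 55/2 (M(u) = (108 - 53)/2 = (1/2)*55 = 55/2)
E(k) + M(-648) = -361 + 55/2 = -667/2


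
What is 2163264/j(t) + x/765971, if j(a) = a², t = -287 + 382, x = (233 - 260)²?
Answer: 87210740451/363836225 ≈ 239.70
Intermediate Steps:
x = 729 (x = (-27)² = 729)
t = 95
2163264/j(t) + x/765971 = 2163264/(95²) + 729/765971 = 2163264/9025 + 729*(1/765971) = 2163264*(1/9025) + 729/765971 = 113856/475 + 729/765971 = 87210740451/363836225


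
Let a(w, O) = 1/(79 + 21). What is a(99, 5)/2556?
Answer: 1/255600 ≈ 3.9124e-6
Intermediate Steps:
a(w, O) = 1/100
a(99, 5)/2556 = (1/100)/2556 = (1/100)*(1/2556) = 1/255600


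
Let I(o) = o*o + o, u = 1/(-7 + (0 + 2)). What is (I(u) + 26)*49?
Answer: 31654/25 ≈ 1266.2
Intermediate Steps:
u = -⅕ (u = 1/(-7 + 2) = 1/(-5) = -⅕ ≈ -0.20000)
I(o) = o + o² (I(o) = o² + o = o + o²)
(I(u) + 26)*49 = (-(1 - ⅕)/5 + 26)*49 = (-⅕*⅘ + 26)*49 = (-4/25 + 26)*49 = (646/25)*49 = 31654/25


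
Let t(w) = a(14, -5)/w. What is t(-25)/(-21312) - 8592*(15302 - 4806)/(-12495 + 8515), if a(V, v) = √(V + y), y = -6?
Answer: 22545408/995 + √2/266400 ≈ 22659.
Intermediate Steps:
a(V, v) = √(-6 + V) (a(V, v) = √(V - 6) = √(-6 + V))
t(w) = 2*√2/w (t(w) = √(-6 + 14)/w = √8/w = (2*√2)/w = 2*√2/w)
t(-25)/(-21312) - 8592*(15302 - 4806)/(-12495 + 8515) = (2*√2/(-25))/(-21312) - 8592*(15302 - 4806)/(-12495 + 8515) = (2*√2*(-1/25))*(-1/21312) - 8592/((-3980/10496)) = -2*√2/25*(-1/21312) - 8592/((-3980*1/10496)) = √2/266400 - 8592/(-995/2624) = √2/266400 - 8592*(-2624/995) = √2/266400 + 22545408/995 = 22545408/995 + √2/266400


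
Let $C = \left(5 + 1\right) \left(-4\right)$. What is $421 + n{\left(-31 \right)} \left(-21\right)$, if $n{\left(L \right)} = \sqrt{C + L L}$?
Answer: $421 - 21 \sqrt{937} \approx -221.82$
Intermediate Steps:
$C = -24$ ($C = 6 \left(-4\right) = -24$)
$n{\left(L \right)} = \sqrt{-24 + L^{2}}$ ($n{\left(L \right)} = \sqrt{-24 + L L} = \sqrt{-24 + L^{2}}$)
$421 + n{\left(-31 \right)} \left(-21\right) = 421 + \sqrt{-24 + \left(-31\right)^{2}} \left(-21\right) = 421 + \sqrt{-24 + 961} \left(-21\right) = 421 + \sqrt{937} \left(-21\right) = 421 - 21 \sqrt{937}$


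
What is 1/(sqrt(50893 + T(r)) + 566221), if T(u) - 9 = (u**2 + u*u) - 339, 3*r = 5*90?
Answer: 566221/320606125278 - sqrt(95563)/320606125278 ≈ 1.7651e-6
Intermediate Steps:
r = 150 (r = (5*90)/3 = (1/3)*450 = 150)
T(u) = -330 + 2*u**2 (T(u) = 9 + ((u**2 + u*u) - 339) = 9 + ((u**2 + u**2) - 339) = 9 + (2*u**2 - 339) = 9 + (-339 + 2*u**2) = -330 + 2*u**2)
1/(sqrt(50893 + T(r)) + 566221) = 1/(sqrt(50893 + (-330 + 2*150**2)) + 566221) = 1/(sqrt(50893 + (-330 + 2*22500)) + 566221) = 1/(sqrt(50893 + (-330 + 45000)) + 566221) = 1/(sqrt(50893 + 44670) + 566221) = 1/(sqrt(95563) + 566221) = 1/(566221 + sqrt(95563))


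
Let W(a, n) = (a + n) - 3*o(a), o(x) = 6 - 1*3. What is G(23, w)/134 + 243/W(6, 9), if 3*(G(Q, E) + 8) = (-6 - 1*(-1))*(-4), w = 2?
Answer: 16277/402 ≈ 40.490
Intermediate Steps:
o(x) = 3 (o(x) = 6 - 3 = 3)
G(Q, E) = -4/3 (G(Q, E) = -8 + ((-6 - 1*(-1))*(-4))/3 = -8 + ((-6 + 1)*(-4))/3 = -8 + (-5*(-4))/3 = -8 + (⅓)*20 = -8 + 20/3 = -4/3)
W(a, n) = -9 + a + n (W(a, n) = (a + n) - 3*3 = (a + n) - 9 = -9 + a + n)
G(23, w)/134 + 243/W(6, 9) = -4/3/134 + 243/(-9 + 6 + 9) = -4/3*1/134 + 243/6 = -2/201 + 243*(⅙) = -2/201 + 81/2 = 16277/402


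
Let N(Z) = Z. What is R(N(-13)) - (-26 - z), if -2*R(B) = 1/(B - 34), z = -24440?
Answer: -2294915/94 ≈ -24414.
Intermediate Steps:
R(B) = -1/(2*(-34 + B)) (R(B) = -1/(2*(B - 34)) = -1/(2*(-34 + B)))
R(N(-13)) - (-26 - z) = -1/(-68 + 2*(-13)) - (-26 - 1*(-24440)) = -1/(-68 - 26) - (-26 + 24440) = -1/(-94) - 1*24414 = -1*(-1/94) - 24414 = 1/94 - 24414 = -2294915/94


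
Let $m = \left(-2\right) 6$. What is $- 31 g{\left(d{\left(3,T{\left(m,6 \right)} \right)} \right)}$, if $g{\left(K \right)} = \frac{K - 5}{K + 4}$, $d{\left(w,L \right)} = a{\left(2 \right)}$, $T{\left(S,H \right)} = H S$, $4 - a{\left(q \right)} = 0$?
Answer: $\frac{31}{8} \approx 3.875$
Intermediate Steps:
$m = -12$
$a{\left(q \right)} = 4$ ($a{\left(q \right)} = 4 - 0 = 4 + 0 = 4$)
$d{\left(w,L \right)} = 4$
$g{\left(K \right)} = \frac{-5 + K}{4 + K}$
$- 31 g{\left(d{\left(3,T{\left(m,6 \right)} \right)} \right)} = - 31 \frac{-5 + 4}{4 + 4} = - 31 \cdot \frac{1}{8} \left(-1\right) = \left(-31\right) \left(- \frac{1}{8}\right) = \frac{31}{8}$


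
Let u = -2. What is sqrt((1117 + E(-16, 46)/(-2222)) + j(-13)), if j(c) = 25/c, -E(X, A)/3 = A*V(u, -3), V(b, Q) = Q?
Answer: sqrt(232566457695)/14443 ≈ 33.390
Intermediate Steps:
E(X, A) = 9*A (E(X, A) = -3*A*(-3) = -(-9)*A = 9*A)
sqrt((1117 + E(-16, 46)/(-2222)) + j(-13)) = sqrt((1117 + (9*46)/(-2222)) + 25/(-13)) = sqrt((1117 + 414*(-1/2222)) + 25*(-1/13)) = sqrt((1117 - 207/1111) - 25/13) = sqrt(1240780/1111 - 25/13) = sqrt(16102365/14443) = sqrt(232566457695)/14443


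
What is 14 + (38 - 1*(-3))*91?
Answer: 3745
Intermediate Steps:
14 + (38 - 1*(-3))*91 = 14 + (38 + 3)*91 = 14 + 41*91 = 14 + 3731 = 3745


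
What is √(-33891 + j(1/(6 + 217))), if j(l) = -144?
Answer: I*√34035 ≈ 184.49*I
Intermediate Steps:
√(-33891 + j(1/(6 + 217))) = √(-33891 - 144) = √(-34035) = I*√34035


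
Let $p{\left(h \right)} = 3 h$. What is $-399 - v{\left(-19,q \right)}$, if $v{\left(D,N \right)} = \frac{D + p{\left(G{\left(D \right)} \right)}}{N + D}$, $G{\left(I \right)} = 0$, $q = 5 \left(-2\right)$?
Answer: $- \frac{11590}{29} \approx -399.66$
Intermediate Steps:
$q = -10$
$v{\left(D,N \right)} = \frac{D}{D + N}$ ($v{\left(D,N \right)} = \frac{D + 3 \cdot 0}{N + D} = \frac{D + 0}{D + N} = \frac{D}{D + N}$)
$-399 - v{\left(-19,q \right)} = -399 - - \frac{19}{-19 - 10} = -399 - - \frac{19}{-29} = -399 - \left(-19\right) \left(- \frac{1}{29}\right) = -399 - \frac{19}{29} = - \frac{11590}{29}$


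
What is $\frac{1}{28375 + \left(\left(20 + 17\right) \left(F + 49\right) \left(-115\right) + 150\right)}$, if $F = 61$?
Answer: $- \frac{1}{439525} \approx -2.2752 \cdot 10^{-6}$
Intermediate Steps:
$\frac{1}{28375 + \left(\left(20 + 17\right) \left(F + 49\right) \left(-115\right) + 150\right)} = \frac{1}{28375 + \left(\left(20 + 17\right) \left(61 + 49\right) \left(-115\right) + 150\right)} = \frac{1}{28375 + \left(37 \cdot 110 \left(-115\right) + 150\right)} = \frac{1}{28375 + \left(4070 \left(-115\right) + 150\right)} = \frac{1}{28375 + \left(-468050 + 150\right)} = \frac{1}{28375 - 467900} = \frac{1}{-439525} = - \frac{1}{439525}$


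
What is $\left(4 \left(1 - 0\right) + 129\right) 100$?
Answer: $13300$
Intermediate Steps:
$\left(4 \left(1 - 0\right) + 129\right) 100 = \left(4 \left(1 + 0\right) + 129\right) 100 = \left(4 \cdot 1 + 129\right) 100 = \left(4 + 129\right) 100 = 133 \cdot 100 = 13300$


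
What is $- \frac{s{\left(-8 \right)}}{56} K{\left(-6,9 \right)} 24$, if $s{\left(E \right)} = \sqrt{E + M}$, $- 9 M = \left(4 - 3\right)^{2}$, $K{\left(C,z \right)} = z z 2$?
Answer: $- \frac{162 i \sqrt{73}}{7} \approx - 197.73 i$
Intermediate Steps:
$K{\left(C,z \right)} = 2 z^{2}$ ($K{\left(C,z \right)} = z^{2} \cdot 2 = 2 z^{2}$)
$M = - \frac{1}{9}$ ($M = - \frac{\left(4 - 3\right)^{2}}{9} = - \frac{1^{2}}{9} = \left(- \frac{1}{9}\right) 1 = - \frac{1}{9} \approx -0.11111$)
$s{\left(E \right)} = \sqrt{- \frac{1}{9} + E}$ ($s{\left(E \right)} = \sqrt{E - \frac{1}{9}} = \sqrt{- \frac{1}{9} + E}$)
$- \frac{s{\left(-8 \right)}}{56} K{\left(-6,9 \right)} 24 = - \frac{\frac{1}{3} \sqrt{-1 + 9 \left(-8\right)}}{56} \cdot 2 \cdot 9^{2} \cdot 24 = - \frac{\frac{1}{3} \sqrt{-1 - 72}}{56} \cdot 2 \cdot 81 \cdot 24 = - \frac{\frac{1}{3} \sqrt{-73}}{56} \cdot 162 \cdot 24 = - \frac{\frac{1}{3} i \sqrt{73}}{56} \cdot 162 \cdot 24 = - \frac{i \sqrt{73}}{168} \cdot 162 \cdot 24 = - \frac{27 i \sqrt{73}}{28} \cdot 24 = - \frac{162 i \sqrt{73}}{7}$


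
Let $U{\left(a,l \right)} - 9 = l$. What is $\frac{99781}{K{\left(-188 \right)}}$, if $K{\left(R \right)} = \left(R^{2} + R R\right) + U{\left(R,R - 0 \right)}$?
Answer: $\frac{99781}{70509} \approx 1.4152$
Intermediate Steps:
$U{\left(a,l \right)} = 9 + l$
$K{\left(R \right)} = 9 + R + 2 R^{2}$ ($K{\left(R \right)} = \left(R^{2} + R R\right) + \left(9 + \left(R - 0\right)\right) = \left(R^{2} + R^{2}\right) + \left(9 + \left(R + 0\right)\right) = 2 R^{2} + \left(9 + R\right) = 9 + R + 2 R^{2}$)
$\frac{99781}{K{\left(-188 \right)}} = \frac{99781}{9 - 188 + 2 \left(-188\right)^{2}} = \frac{99781}{9 - 188 + 2 \cdot 35344} = \frac{99781}{9 - 188 + 70688} = \frac{99781}{70509}$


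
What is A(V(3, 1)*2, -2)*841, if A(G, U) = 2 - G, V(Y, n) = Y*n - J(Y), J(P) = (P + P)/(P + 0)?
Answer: 0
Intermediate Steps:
J(P) = 2 (J(P) = (2*P)/P = 2)
V(Y, n) = -2 + Y*n (V(Y, n) = Y*n - 1*2 = Y*n - 2 = -2 + Y*n)
A(V(3, 1)*2, -2)*841 = (2 - (-2 + 3*1)*2)*841 = (2 - (-2 + 3)*2)*841 = (2 - 2)*841 = 0*841 = 0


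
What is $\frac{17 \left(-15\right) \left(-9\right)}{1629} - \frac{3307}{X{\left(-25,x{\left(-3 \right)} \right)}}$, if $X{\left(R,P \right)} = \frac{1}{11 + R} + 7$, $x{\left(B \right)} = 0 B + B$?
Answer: $- \frac{8355203}{17557} \approx -475.89$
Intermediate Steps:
$x{\left(B \right)} = B$ ($x{\left(B \right)} = 0 + B = B$)
$X{\left(R,P \right)} = 7 + \frac{1}{11 + R}$
$\frac{17 \left(-15\right) \left(-9\right)}{1629} - \frac{3307}{X{\left(-25,x{\left(-3 \right)} \right)}} = \frac{17 \left(-15\right) \left(-9\right)}{1629} - \frac{3307}{\frac{1}{11 - 25} \left(78 + 7 \left(-25\right)\right)} = \left(-255\right) \left(-9\right) \frac{1}{1629} - \frac{3307}{\frac{1}{-14} \left(78 - 175\right)} = 2295 \cdot \frac{1}{1629} - \frac{3307}{\left(- \frac{1}{14}\right) \left(-97\right)} = \frac{255}{181} - \frac{3307}{\frac{97}{14}} = \frac{255}{181} - \frac{46298}{97} = - \frac{8355203}{17557}$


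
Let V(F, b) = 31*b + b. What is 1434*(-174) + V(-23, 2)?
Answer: -249452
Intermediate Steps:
V(F, b) = 32*b
1434*(-174) + V(-23, 2) = 1434*(-174) + 32*2 = -249516 + 64 = -249452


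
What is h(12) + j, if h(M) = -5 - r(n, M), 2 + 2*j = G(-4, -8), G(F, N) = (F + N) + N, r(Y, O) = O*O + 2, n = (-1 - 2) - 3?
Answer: -162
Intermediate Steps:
n = -6 (n = -3 - 3 = -6)
r(Y, O) = 2 + O² (r(Y, O) = O² + 2 = 2 + O²)
G(F, N) = F + 2*N
j = -11 (j = -1 + (-4 + 2*(-8))/2 = -1 + (-4 - 16)/2 = -1 + (½)*(-20) = -1 - 10 = -11)
h(M) = -7 - M² (h(M) = -5 - (2 + M²) = -5 + (-2 - M²) = -7 - M²)
h(12) + j = (-7 - 1*12²) - 11 = (-7 - 1*144) - 11 = (-7 - 144) - 11 = -151 - 11 = -162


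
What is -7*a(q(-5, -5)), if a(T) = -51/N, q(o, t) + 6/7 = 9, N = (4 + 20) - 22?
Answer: 357/2 ≈ 178.50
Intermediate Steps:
N = 2 (N = 24 - 22 = 2)
q(o, t) = 57/7 (q(o, t) = -6/7 + 9 = 57/7)
a(T) = -51/2
-7*a(q(-5, -5)) = -7*(-51/2) = 357/2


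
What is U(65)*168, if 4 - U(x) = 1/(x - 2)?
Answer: 2008/3 ≈ 669.33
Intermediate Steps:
U(x) = 4 - 1/(-2 + x) (U(x) = 4 - 1/(x - 2) = 4 - 1/(-2 + x))
U(65)*168 = ((-9 + 4*65)/(-2 + 65))*168 = ((-9 + 260)/63)*168 = ((1/63)*251)*168 = (251/63)*168 = 2008/3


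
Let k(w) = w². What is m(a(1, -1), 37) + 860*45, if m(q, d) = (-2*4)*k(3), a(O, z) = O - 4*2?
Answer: 38628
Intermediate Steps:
a(O, z) = -8 + O (a(O, z) = O - 8 = -8 + O)
m(q, d) = -72 (m(q, d) = -2*4*3² = -8*9 = -72)
m(a(1, -1), 37) + 860*45 = -72 + 860*45 = -72 + 38700 = 38628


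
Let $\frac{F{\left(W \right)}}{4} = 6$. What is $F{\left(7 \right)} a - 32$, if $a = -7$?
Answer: $-200$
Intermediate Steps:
$F{\left(W \right)} = 24$ ($F{\left(W \right)} = 4 \cdot 6 = 24$)
$F{\left(7 \right)} a - 32 = 24 \left(-7\right) - 32 = -168 - 32 = -200$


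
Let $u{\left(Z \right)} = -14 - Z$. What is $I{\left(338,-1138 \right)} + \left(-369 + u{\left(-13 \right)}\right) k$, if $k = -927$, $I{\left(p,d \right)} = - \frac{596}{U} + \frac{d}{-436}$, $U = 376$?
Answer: $\frac{1757143021}{5123} \approx 3.4299 \cdot 10^{5}$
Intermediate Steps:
$I{\left(p,d \right)} = - \frac{149}{94} - \frac{d}{436}$ ($I{\left(p,d \right)} = - \frac{596}{376} + \frac{d}{-436} = \left(-596\right) \frac{1}{376} + d \left(- \frac{1}{436}\right) = - \frac{149}{94} - \frac{d}{436}$)
$I{\left(338,-1138 \right)} + \left(-369 + u{\left(-13 \right)}\right) k = \left(- \frac{149}{94} - - \frac{569}{218}\right) + \left(-369 - 1\right) \left(-927\right) = \left(- \frac{149}{94} + \frac{569}{218}\right) + \left(-369 + \left(-14 + 13\right)\right) \left(-927\right) = \frac{5251}{5123} + \left(-369 - 1\right) \left(-927\right) = \frac{5251}{5123} - -342990 = \frac{5251}{5123} + 342990 = \frac{1757143021}{5123}$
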